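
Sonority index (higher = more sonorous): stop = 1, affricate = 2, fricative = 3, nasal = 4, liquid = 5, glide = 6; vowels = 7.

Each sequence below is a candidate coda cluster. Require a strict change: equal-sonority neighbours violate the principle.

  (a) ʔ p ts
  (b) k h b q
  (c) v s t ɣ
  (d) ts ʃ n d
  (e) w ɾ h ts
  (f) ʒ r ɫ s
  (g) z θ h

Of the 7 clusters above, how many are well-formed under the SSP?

(a) sonority 1-1-2: ill-formed.
(b) sonority 1-3-1-1: ill-formed.
(c) sonority 3-3-1-3: ill-formed.
(d) sonority 2-3-4-1: ill-formed.
(e) sonority 6-5-3-2: well-formed.
(f) sonority 3-5-5-3: ill-formed.
(g) sonority 3-3-3: ill-formed.

1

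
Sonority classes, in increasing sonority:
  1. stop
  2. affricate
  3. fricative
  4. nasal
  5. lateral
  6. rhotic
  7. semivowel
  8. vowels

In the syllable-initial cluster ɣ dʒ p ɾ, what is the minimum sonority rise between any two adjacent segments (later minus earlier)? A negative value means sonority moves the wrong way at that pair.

/ɣ/: fricative = 3.
/dʒ/: affricate = 2.
/p/: stop = 1.
/ɾ/: rhotic = 6.
/ɣ/→/dʒ/: change -1.
/dʒ/→/p/: change -1.
/p/→/ɾ/: change +5.
Minimum = -1.

-1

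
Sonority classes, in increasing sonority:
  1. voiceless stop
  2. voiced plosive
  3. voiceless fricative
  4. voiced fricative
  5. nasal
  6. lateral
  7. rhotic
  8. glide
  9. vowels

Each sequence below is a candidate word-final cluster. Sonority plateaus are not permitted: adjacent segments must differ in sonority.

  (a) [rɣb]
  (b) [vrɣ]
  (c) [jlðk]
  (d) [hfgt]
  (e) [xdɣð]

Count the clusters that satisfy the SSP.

(a) sonority 7-4-2: well-formed.
(b) sonority 4-7-4: ill-formed.
(c) sonority 8-6-4-1: well-formed.
(d) sonority 3-3-2-1: ill-formed.
(e) sonority 3-2-4-4: ill-formed.

2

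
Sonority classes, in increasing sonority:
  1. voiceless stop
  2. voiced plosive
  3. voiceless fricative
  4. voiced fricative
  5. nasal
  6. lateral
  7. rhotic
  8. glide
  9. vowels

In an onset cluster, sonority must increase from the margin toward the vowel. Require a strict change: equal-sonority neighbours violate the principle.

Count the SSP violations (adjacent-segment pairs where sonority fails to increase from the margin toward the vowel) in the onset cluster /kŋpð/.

1

/k/ — voiceless stop, sonority 1.
/ŋ/ — nasal, sonority 5.
/p/ — voiceless stop, sonority 1.
/ð/ — voiced fricative, sonority 4.
/k/→/ŋ/: 1→5 (rises) — ok.
/ŋ/→/p/: 5→1 (does not rise) — violation.
/p/→/ð/: 1→4 (rises) — ok.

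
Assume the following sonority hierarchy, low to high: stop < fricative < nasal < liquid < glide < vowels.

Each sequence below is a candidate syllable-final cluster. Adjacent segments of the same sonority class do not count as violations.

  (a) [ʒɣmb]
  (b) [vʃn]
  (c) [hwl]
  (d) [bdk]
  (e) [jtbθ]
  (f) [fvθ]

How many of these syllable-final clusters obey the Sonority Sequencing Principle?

2

(a) 2-2-3-1 → violates
(b) 2-2-3 → violates
(c) 2-5-4 → violates
(d) 1-1-1 → obeys
(e) 5-1-1-2 → violates
(f) 2-2-2 → obeys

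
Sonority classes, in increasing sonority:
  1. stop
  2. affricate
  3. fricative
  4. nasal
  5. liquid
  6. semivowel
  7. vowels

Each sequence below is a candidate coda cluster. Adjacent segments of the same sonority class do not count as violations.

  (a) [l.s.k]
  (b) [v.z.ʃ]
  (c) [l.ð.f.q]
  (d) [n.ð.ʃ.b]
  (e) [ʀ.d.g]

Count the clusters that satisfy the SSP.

5

(a) 5-3-1 → obeys
(b) 3-3-3 → obeys
(c) 5-3-3-1 → obeys
(d) 4-3-3-1 → obeys
(e) 5-1-1 → obeys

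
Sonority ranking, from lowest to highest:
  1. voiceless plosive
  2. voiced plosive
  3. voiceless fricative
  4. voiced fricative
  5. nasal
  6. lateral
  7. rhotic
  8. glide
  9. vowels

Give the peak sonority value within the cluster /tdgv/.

/t/ — voiceless plosive, sonority 1.
/d/ — voiced plosive, sonority 2.
/g/ — voiced plosive, sonority 2.
/v/ — voiced fricative, sonority 4.
The maximum is 4.

4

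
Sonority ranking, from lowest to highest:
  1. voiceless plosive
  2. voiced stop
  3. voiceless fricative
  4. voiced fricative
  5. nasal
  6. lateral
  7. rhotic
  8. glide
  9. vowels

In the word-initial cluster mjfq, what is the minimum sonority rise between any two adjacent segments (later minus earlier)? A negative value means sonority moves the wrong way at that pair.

-5

/m/ — nasal, sonority 5.
/j/ — glide, sonority 8.
/f/ — voiceless fricative, sonority 3.
/q/ — voiceless plosive, sonority 1.
/m/→/j/: change +3.
/j/→/f/: change -5.
/f/→/q/: change -2.
Minimum = -5.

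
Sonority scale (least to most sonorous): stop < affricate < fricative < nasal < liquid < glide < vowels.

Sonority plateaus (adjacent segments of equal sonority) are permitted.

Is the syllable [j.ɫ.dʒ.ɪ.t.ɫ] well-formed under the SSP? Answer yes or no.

Onset: /j/ is a glide (sonority 6), /ɫ/ is a liquid (sonority 5), /dʒ/ is an affricate (sonority 2); then the nucleus /ɪ/ (sonority 7).
Onset profile 6-5-2-7 — does not rise throughout.
Coda: /t/ is a stop (sonority 1), /ɫ/ is a liquid (sonority 5).
Coda profile 7-1-5 — does not fall throughout.

no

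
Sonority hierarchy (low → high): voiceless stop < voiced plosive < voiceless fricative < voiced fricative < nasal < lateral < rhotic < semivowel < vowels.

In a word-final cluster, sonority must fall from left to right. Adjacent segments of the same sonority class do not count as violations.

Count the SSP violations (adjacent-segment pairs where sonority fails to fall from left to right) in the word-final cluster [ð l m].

1

/ð/ is a voiced fricative (sonority 4).
/l/ is a lateral (sonority 6).
/m/ is a nasal (sonority 5).
/ð/→/l/: 4→6 (does not fall) — violation.
/l/→/m/: 6→5 (falls) — ok.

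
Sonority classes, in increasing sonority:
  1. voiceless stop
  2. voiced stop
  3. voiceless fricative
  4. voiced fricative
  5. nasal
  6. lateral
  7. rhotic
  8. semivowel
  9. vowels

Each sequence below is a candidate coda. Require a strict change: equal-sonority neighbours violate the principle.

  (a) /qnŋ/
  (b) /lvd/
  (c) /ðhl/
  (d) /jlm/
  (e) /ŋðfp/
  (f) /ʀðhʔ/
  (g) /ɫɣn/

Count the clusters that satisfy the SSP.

(a) /qnŋ/: profile 1-5-5 — violates.
(b) /lvd/: profile 6-4-2 — obeys.
(c) /ðhl/: profile 4-3-6 — violates.
(d) /jlm/: profile 8-6-5 — obeys.
(e) /ŋðfp/: profile 5-4-3-1 — obeys.
(f) /ʀðhʔ/: profile 7-4-3-1 — obeys.
(g) /ɫɣn/: profile 6-4-5 — violates.

4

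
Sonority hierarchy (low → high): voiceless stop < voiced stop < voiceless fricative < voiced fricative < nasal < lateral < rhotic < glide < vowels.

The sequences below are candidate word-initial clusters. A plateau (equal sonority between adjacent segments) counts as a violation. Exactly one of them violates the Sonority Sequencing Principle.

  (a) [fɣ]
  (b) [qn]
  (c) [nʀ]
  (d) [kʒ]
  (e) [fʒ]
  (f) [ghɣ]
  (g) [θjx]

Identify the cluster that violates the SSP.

g

(a) sonority 3-4: well-formed.
(b) sonority 1-5: well-formed.
(c) sonority 5-7: well-formed.
(d) sonority 1-4: well-formed.
(e) sonority 3-4: well-formed.
(f) sonority 2-3-4: well-formed.
(g) sonority 3-8-3: ill-formed.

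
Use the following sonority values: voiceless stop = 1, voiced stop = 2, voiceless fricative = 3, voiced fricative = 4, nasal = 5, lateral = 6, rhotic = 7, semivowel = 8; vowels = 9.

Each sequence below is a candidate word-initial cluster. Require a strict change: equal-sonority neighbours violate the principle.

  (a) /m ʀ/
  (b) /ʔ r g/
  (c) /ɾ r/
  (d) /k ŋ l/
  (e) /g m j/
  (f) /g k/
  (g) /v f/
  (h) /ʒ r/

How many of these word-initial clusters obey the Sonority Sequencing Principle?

4

(a) /m ʀ/: profile 5-7 — obeys.
(b) /ʔ r g/: profile 1-7-2 — violates.
(c) /ɾ r/: profile 7-7 — violates.
(d) /k ŋ l/: profile 1-5-6 — obeys.
(e) /g m j/: profile 2-5-8 — obeys.
(f) /g k/: profile 2-1 — violates.
(g) /v f/: profile 4-3 — violates.
(h) /ʒ r/: profile 4-7 — obeys.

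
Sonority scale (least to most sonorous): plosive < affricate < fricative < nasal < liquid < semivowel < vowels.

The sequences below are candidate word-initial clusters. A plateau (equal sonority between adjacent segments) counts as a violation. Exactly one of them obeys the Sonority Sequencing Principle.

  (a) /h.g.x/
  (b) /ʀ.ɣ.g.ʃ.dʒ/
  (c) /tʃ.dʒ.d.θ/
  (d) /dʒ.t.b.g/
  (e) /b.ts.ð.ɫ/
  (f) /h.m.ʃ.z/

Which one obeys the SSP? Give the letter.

(a) /h.g.x/: profile 3-1-3 — violates.
(b) /ʀ.ɣ.g.ʃ.dʒ/: profile 5-3-1-3-2 — violates.
(c) /tʃ.dʒ.d.θ/: profile 2-2-1-3 — violates.
(d) /dʒ.t.b.g/: profile 2-1-1-1 — violates.
(e) /b.ts.ð.ɫ/: profile 1-2-3-5 — obeys.
(f) /h.m.ʃ.z/: profile 3-4-3-3 — violates.

e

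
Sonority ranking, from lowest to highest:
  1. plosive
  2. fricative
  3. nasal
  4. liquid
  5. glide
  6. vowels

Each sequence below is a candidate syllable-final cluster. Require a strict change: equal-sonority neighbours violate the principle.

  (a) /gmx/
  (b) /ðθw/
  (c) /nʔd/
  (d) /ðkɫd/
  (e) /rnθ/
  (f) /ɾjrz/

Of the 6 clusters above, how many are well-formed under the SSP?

1

(a) /gmx/: profile 1-3-2 — violates.
(b) /ðθw/: profile 2-2-5 — violates.
(c) /nʔd/: profile 3-1-1 — violates.
(d) /ðkɫd/: profile 2-1-4-1 — violates.
(e) /rnθ/: profile 4-3-2 — obeys.
(f) /ɾjrz/: profile 4-5-4-2 — violates.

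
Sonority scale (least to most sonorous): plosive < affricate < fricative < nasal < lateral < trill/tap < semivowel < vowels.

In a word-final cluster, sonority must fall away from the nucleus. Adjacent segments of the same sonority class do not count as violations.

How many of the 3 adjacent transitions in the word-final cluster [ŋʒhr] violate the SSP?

/ŋ/ is a nasal (sonority 4).
/ʒ/ is a fricative (sonority 3).
/h/ is a fricative (sonority 3).
/r/ is a trill/tap (sonority 6).
/ŋ/→/ʒ/: 4→3 (falls) — ok.
/ʒ/→/h/: 3→3 (plateau, allowed) — ok.
/h/→/r/: 3→6 (does not fall) — violation.

1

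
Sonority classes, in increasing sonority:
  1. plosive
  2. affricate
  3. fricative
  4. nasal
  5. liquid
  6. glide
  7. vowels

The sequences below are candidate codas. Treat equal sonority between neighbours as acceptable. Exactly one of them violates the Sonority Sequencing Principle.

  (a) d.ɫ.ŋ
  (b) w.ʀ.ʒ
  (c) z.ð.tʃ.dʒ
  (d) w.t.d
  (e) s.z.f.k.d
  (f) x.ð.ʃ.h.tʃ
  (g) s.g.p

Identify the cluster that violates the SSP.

(a) d.ɫ.ŋ: profile 1-5-4 — violates.
(b) w.ʀ.ʒ: profile 6-5-3 — obeys.
(c) z.ð.tʃ.dʒ: profile 3-3-2-2 — obeys.
(d) w.t.d: profile 6-1-1 — obeys.
(e) s.z.f.k.d: profile 3-3-3-1-1 — obeys.
(f) x.ð.ʃ.h.tʃ: profile 3-3-3-3-2 — obeys.
(g) s.g.p: profile 3-1-1 — obeys.

a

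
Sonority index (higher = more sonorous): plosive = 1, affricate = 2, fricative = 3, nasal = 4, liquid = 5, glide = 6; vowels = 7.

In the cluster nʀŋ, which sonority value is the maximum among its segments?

5

/n/ is a nasal (sonority 4).
/ʀ/ is a liquid (sonority 5).
/ŋ/ is a nasal (sonority 4).
The maximum is 5.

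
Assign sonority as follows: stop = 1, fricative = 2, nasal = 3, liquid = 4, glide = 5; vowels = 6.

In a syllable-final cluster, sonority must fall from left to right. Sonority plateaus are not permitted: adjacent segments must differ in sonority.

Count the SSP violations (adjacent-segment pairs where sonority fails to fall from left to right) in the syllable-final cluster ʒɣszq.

/ʒ/ is a fricative (sonority 2).
/ɣ/ is a fricative (sonority 2).
/s/ is a fricative (sonority 2).
/z/ is a fricative (sonority 2).
/q/ is a stop (sonority 1).
/ʒ/→/ɣ/: 2→2 (plateau) — violation.
/ɣ/→/s/: 2→2 (plateau) — violation.
/s/→/z/: 2→2 (plateau) — violation.
/z/→/q/: 2→1 (falls) — ok.

3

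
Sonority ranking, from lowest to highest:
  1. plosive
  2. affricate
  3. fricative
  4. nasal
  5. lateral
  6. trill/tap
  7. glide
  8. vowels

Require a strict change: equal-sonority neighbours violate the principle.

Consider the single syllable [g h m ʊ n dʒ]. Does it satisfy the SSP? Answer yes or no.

Onset: /g/ is a plosive (sonority 1), /h/ is a fricative (sonority 3), /m/ is a nasal (sonority 4); then the nucleus /ʊ/ (sonority 8).
Onset profile 1-3-4-8 — rises to the nucleus.
Coda: /n/ is a nasal (sonority 4), /dʒ/ is an affricate (sonority 2).
Coda profile 8-4-2 — falls from the nucleus.

yes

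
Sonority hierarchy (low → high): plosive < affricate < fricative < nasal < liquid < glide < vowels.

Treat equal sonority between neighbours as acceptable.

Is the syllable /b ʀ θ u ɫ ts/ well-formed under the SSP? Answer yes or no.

Onset: /b/ is a plosive (sonority 1), /ʀ/ is a liquid (sonority 5), /θ/ is a fricative (sonority 3); then the nucleus /u/ (sonority 7).
Onset profile 1-5-3-7 — does not rise throughout.
Coda: /ɫ/ is a liquid (sonority 5), /ts/ is an affricate (sonority 2).
Coda profile 7-5-2 — falls from the nucleus.

no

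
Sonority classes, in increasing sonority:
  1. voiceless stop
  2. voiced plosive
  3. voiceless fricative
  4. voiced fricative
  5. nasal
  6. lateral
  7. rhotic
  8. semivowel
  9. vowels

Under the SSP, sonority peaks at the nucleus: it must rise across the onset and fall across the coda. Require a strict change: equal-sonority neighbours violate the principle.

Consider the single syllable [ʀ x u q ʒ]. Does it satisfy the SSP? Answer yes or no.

no

Onset: /ʀ/ is a rhotic (sonority 7), /x/ is a voiceless fricative (sonority 3); then the nucleus /u/ (sonority 9).
Onset profile 7-3-9 — does not strictly rise throughout.
Coda: /q/ is a voiceless stop (sonority 1), /ʒ/ is a voiced fricative (sonority 4).
Coda profile 9-1-4 — does not strictly fall throughout.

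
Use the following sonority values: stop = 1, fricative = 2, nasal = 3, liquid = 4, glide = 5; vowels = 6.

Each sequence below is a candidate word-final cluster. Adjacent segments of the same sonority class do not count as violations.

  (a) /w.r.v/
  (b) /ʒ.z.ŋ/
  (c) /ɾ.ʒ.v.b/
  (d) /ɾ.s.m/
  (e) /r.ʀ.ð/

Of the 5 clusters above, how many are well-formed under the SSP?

(a) /w.r.v/: profile 5-4-2 — obeys.
(b) /ʒ.z.ŋ/: profile 2-2-3 — violates.
(c) /ɾ.ʒ.v.b/: profile 4-2-2-1 — obeys.
(d) /ɾ.s.m/: profile 4-2-3 — violates.
(e) /r.ʀ.ð/: profile 4-4-2 — obeys.

3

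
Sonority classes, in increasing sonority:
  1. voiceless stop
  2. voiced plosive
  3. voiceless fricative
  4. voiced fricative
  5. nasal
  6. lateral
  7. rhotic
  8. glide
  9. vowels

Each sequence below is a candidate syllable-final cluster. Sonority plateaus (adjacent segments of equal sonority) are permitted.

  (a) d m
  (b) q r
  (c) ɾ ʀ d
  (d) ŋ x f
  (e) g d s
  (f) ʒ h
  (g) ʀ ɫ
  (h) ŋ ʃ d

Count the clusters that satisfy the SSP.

(a) d m: profile 2-5 — violates.
(b) q r: profile 1-7 — violates.
(c) ɾ ʀ d: profile 7-7-2 — obeys.
(d) ŋ x f: profile 5-3-3 — obeys.
(e) g d s: profile 2-2-3 — violates.
(f) ʒ h: profile 4-3 — obeys.
(g) ʀ ɫ: profile 7-6 — obeys.
(h) ŋ ʃ d: profile 5-3-2 — obeys.

5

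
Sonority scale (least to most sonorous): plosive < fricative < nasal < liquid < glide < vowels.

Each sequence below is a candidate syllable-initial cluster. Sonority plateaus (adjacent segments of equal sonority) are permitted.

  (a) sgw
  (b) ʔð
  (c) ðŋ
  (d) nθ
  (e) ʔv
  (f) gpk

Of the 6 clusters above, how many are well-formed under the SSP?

(a) sgw: profile 2-1-5 — violates.
(b) ʔð: profile 1-2 — obeys.
(c) ðŋ: profile 2-3 — obeys.
(d) nθ: profile 3-2 — violates.
(e) ʔv: profile 1-2 — obeys.
(f) gpk: profile 1-1-1 — obeys.

4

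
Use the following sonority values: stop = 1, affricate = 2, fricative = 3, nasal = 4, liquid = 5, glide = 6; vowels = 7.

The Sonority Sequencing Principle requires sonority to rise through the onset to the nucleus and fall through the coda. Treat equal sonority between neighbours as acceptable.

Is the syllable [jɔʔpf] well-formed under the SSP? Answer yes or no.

no

Onset: /j/ is a glide (sonority 6); then the nucleus /ɔ/ (sonority 7).
Onset profile 6-7 — rises to the nucleus.
Coda: /ʔ/ is a stop (sonority 1), /p/ is a stop (sonority 1), /f/ is a fricative (sonority 3).
Coda profile 7-1-1-3 — does not fall throughout.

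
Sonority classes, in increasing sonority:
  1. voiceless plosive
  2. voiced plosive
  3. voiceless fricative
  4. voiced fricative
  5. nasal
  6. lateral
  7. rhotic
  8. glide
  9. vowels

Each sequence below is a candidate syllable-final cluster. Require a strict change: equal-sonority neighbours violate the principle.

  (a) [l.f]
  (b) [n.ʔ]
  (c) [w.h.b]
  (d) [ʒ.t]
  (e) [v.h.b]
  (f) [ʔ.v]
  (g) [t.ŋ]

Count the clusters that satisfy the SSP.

5

(a) 6-3 → obeys
(b) 5-1 → obeys
(c) 8-3-2 → obeys
(d) 4-1 → obeys
(e) 4-3-2 → obeys
(f) 1-4 → violates
(g) 1-5 → violates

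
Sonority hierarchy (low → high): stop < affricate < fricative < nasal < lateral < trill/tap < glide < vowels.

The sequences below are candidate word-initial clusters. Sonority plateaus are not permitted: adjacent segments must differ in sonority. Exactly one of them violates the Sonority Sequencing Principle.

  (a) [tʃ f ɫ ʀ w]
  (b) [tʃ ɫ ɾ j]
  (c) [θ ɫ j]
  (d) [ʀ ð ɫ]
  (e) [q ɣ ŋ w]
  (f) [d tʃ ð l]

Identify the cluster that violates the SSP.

d

(a) sonority 2-3-5-6-7: well-formed.
(b) sonority 2-5-6-7: well-formed.
(c) sonority 3-5-7: well-formed.
(d) sonority 6-3-5: ill-formed.
(e) sonority 1-3-4-7: well-formed.
(f) sonority 1-2-3-5: well-formed.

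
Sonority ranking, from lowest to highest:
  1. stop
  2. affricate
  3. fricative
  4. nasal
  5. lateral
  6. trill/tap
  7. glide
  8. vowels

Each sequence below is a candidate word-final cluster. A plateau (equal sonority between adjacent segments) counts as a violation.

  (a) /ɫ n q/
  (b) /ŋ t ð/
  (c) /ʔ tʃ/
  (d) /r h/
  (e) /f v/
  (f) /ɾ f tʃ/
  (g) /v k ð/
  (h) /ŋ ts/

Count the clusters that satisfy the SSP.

4

(a) 5-4-1 → obeys
(b) 4-1-3 → violates
(c) 1-2 → violates
(d) 6-3 → obeys
(e) 3-3 → violates
(f) 6-3-2 → obeys
(g) 3-1-3 → violates
(h) 4-2 → obeys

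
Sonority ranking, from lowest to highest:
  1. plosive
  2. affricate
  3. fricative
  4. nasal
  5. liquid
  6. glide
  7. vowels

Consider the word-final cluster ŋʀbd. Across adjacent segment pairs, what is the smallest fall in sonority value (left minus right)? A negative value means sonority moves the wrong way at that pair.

/ŋ/: nasal = 4.
/ʀ/: liquid = 5.
/b/: plosive = 1.
/d/: plosive = 1.
/ŋ/→/ʀ/: change -1.
/ʀ/→/b/: change +4.
/b/→/d/: change +0.
Minimum = -1.

-1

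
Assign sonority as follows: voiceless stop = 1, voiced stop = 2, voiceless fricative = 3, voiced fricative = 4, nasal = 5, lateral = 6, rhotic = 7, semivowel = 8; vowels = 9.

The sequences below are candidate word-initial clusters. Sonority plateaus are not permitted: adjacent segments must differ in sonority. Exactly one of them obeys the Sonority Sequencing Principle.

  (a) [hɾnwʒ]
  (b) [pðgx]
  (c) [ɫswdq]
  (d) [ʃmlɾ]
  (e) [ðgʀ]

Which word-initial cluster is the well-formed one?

(a) 3-7-5-8-4 → violates
(b) 1-4-2-3 → violates
(c) 6-3-8-2-1 → violates
(d) 3-5-6-7 → obeys
(e) 4-2-7 → violates

d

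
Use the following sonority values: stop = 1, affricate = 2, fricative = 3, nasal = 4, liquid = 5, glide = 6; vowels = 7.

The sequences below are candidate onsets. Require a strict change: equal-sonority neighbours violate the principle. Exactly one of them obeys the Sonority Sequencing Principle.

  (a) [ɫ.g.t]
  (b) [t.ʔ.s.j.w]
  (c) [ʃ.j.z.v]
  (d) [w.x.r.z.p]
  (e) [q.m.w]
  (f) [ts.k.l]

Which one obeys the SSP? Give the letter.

e

(a) [ɫ.g.t]: profile 5-1-1 — violates.
(b) [t.ʔ.s.j.w]: profile 1-1-3-6-6 — violates.
(c) [ʃ.j.z.v]: profile 3-6-3-3 — violates.
(d) [w.x.r.z.p]: profile 6-3-5-3-1 — violates.
(e) [q.m.w]: profile 1-4-6 — obeys.
(f) [ts.k.l]: profile 2-1-5 — violates.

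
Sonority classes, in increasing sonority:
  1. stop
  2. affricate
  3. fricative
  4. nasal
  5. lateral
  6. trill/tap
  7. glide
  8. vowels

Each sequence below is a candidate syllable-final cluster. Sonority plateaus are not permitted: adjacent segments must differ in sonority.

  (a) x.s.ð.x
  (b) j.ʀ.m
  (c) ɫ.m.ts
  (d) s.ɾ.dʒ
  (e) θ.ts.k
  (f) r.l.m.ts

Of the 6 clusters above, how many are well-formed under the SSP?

(a) 3-3-3-3 → violates
(b) 7-6-4 → obeys
(c) 5-4-2 → obeys
(d) 3-6-2 → violates
(e) 3-2-1 → obeys
(f) 6-5-4-2 → obeys

4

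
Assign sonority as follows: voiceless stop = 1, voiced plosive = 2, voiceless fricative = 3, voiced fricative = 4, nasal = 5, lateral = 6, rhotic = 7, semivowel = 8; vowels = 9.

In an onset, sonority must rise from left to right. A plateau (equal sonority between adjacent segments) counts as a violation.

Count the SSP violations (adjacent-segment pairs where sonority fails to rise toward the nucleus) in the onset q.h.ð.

/q/: voiceless stop = 1.
/h/: voiceless fricative = 3.
/ð/: voiced fricative = 4.
/q/→/h/: 1→3 (rises) — ok.
/h/→/ð/: 3→4 (rises) — ok.

0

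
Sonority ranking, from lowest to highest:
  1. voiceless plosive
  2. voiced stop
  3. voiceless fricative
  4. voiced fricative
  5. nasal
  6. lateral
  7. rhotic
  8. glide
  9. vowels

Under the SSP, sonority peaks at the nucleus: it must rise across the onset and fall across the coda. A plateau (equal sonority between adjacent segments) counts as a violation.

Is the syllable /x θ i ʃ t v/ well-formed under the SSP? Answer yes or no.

no

Onset: /x/ is a voiceless fricative (sonority 3), /θ/ is a voiceless fricative (sonority 3); then the nucleus /i/ (sonority 9).
Onset profile 3-3-9 — does not strictly rise throughout.
Coda: /ʃ/ is a voiceless fricative (sonority 3), /t/ is a voiceless plosive (sonority 1), /v/ is a voiced fricative (sonority 4).
Coda profile 9-3-1-4 — does not strictly fall throughout.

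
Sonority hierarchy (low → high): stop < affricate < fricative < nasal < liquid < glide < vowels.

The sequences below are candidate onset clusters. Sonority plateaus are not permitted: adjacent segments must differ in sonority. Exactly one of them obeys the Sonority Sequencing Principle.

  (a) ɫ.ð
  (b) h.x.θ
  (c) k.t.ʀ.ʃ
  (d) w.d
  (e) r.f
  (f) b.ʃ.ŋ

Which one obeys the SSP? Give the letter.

f

(a) 5-3 → violates
(b) 3-3-3 → violates
(c) 1-1-5-3 → violates
(d) 6-1 → violates
(e) 5-3 → violates
(f) 1-3-4 → obeys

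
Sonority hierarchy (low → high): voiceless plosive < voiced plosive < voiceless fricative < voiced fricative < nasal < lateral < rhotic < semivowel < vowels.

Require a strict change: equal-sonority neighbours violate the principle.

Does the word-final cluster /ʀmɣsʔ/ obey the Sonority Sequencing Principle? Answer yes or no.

yes

/ʀ/ — rhotic, sonority 7.
/m/ — nasal, sonority 5.
/ɣ/ — voiced fricative, sonority 4.
/s/ — voiceless fricative, sonority 3.
/ʔ/ — voiceless plosive, sonority 1.
The profile 7-5-4-3-1 strictly falls, so the word-final cluster satisfies the SSP.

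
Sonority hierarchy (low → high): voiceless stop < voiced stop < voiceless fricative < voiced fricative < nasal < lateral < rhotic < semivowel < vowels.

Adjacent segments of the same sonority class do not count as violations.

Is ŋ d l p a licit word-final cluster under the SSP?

/ŋ/: nasal = 5.
/d/: voiced stop = 2.
/l/: lateral = 6.
/p/: voiceless stop = 1.
The profile is 5-2-6-1. Between /d/ (2) and /l/ (6) sonority does not fall, so the cluster violates the SSP.

no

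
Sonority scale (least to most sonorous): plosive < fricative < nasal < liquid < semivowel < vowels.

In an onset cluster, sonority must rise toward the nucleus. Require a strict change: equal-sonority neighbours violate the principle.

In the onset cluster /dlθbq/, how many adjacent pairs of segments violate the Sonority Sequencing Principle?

3

/d/: plosive = 1.
/l/: liquid = 4.
/θ/: fricative = 2.
/b/: plosive = 1.
/q/: plosive = 1.
/d/→/l/: 1→4 (rises) — ok.
/l/→/θ/: 4→2 (does not rise) — violation.
/θ/→/b/: 2→1 (does not rise) — violation.
/b/→/q/: 1→1 (plateau) — violation.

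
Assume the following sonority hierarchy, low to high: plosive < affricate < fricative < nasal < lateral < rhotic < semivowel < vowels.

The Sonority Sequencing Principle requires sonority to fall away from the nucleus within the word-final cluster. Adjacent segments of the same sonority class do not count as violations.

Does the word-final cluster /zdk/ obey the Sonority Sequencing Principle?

/z/ — fricative, sonority 3.
/d/ — plosive, sonority 1.
/k/ — plosive, sonority 1.
The profile 3-1-1 is non-increasing (plateaus allowed), so the word-final cluster satisfies the SSP.

yes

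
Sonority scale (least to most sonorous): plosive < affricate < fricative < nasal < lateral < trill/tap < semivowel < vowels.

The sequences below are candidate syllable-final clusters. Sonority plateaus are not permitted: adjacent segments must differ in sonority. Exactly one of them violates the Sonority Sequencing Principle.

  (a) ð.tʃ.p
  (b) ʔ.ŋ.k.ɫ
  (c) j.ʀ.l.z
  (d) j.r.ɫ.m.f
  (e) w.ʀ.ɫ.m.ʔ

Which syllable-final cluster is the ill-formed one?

b

(a) sonority 3-2-1: well-formed.
(b) sonority 1-4-1-5: ill-formed.
(c) sonority 7-6-5-3: well-formed.
(d) sonority 7-6-5-4-3: well-formed.
(e) sonority 7-6-5-4-1: well-formed.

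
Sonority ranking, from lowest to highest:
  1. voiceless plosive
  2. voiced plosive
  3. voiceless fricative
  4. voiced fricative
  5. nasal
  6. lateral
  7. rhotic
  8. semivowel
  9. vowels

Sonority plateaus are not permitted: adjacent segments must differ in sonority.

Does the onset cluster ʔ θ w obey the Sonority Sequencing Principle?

/ʔ/ — voiceless plosive, sonority 1.
/θ/ — voiceless fricative, sonority 3.
/w/ — semivowel, sonority 8.
The profile 1-3-8 strictly rises, so the onset cluster satisfies the SSP.

yes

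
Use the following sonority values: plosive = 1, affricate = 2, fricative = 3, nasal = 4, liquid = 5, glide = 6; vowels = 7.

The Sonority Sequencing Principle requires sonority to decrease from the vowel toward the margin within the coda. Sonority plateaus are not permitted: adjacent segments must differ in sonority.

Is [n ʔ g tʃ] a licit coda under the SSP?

/n/: nasal = 4.
/ʔ/: plosive = 1.
/g/: plosive = 1.
/tʃ/: affricate = 2.
The profile is 4-1-1-2. Between /ʔ/ (1) and /g/ (1) sonority does not fall, so the cluster violates the SSP.

no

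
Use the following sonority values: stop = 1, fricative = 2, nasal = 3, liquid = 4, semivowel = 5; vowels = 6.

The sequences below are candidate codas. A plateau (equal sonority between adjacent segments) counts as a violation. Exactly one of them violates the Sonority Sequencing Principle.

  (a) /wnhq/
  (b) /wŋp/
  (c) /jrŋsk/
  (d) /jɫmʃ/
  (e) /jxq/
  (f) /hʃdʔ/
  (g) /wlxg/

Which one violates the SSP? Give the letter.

f

(a) sonority 5-3-2-1: well-formed.
(b) sonority 5-3-1: well-formed.
(c) sonority 5-4-3-2-1: well-formed.
(d) sonority 5-4-3-2: well-formed.
(e) sonority 5-2-1: well-formed.
(f) sonority 2-2-1-1: ill-formed.
(g) sonority 5-4-2-1: well-formed.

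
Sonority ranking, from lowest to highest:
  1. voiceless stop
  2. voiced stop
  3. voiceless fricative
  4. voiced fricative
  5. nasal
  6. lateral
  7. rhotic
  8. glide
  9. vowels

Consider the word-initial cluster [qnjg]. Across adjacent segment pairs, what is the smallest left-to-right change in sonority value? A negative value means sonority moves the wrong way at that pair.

/q/ is a voiceless stop (sonority 1).
/n/ is a nasal (sonority 5).
/j/ is a glide (sonority 8).
/g/ is a voiced stop (sonority 2).
/q/→/n/: change +4.
/n/→/j/: change +3.
/j/→/g/: change -6.
Minimum = -6.

-6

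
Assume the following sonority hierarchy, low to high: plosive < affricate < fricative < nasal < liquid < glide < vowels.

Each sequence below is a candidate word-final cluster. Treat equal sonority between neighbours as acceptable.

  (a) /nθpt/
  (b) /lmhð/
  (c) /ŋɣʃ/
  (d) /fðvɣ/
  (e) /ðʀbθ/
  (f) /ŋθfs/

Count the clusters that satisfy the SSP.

(a) /nθpt/: profile 4-3-1-1 — obeys.
(b) /lmhð/: profile 5-4-3-3 — obeys.
(c) /ŋɣʃ/: profile 4-3-3 — obeys.
(d) /fðvɣ/: profile 3-3-3-3 — obeys.
(e) /ðʀbθ/: profile 3-5-1-3 — violates.
(f) /ŋθfs/: profile 4-3-3-3 — obeys.

5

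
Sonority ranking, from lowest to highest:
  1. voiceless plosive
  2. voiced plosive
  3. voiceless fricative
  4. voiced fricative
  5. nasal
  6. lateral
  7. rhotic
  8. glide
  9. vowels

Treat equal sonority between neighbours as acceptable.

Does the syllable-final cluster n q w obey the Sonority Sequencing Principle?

/n/: nasal = 5.
/q/: voiceless plosive = 1.
/w/: glide = 8.
The profile is 5-1-8. Between /q/ (1) and /w/ (8) sonority does not fall, so the cluster violates the SSP.

no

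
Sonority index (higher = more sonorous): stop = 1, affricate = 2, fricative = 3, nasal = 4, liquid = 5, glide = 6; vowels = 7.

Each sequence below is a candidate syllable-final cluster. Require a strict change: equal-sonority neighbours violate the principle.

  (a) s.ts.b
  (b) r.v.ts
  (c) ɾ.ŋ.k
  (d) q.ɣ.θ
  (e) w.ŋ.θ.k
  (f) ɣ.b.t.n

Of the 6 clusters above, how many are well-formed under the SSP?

4

(a) s.ts.b: profile 3-2-1 — obeys.
(b) r.v.ts: profile 5-3-2 — obeys.
(c) ɾ.ŋ.k: profile 5-4-1 — obeys.
(d) q.ɣ.θ: profile 1-3-3 — violates.
(e) w.ŋ.θ.k: profile 6-4-3-1 — obeys.
(f) ɣ.b.t.n: profile 3-1-1-4 — violates.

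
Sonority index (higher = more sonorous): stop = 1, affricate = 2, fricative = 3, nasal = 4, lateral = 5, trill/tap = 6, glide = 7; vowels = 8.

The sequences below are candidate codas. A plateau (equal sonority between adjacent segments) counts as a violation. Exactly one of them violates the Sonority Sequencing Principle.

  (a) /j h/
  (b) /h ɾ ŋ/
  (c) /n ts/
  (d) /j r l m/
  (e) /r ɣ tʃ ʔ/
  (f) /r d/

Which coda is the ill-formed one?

(a) 7-3 → obeys
(b) 3-6-4 → violates
(c) 4-2 → obeys
(d) 7-6-5-4 → obeys
(e) 6-3-2-1 → obeys
(f) 6-1 → obeys

b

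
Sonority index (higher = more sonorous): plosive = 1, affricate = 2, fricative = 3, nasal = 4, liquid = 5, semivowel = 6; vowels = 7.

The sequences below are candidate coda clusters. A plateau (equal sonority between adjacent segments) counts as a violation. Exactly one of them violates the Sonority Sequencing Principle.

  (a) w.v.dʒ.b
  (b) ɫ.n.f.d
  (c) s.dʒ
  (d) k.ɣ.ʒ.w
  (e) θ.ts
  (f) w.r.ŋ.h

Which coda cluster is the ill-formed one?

d

(a) 6-3-2-1 → obeys
(b) 5-4-3-1 → obeys
(c) 3-2 → obeys
(d) 1-3-3-6 → violates
(e) 3-2 → obeys
(f) 6-5-4-3 → obeys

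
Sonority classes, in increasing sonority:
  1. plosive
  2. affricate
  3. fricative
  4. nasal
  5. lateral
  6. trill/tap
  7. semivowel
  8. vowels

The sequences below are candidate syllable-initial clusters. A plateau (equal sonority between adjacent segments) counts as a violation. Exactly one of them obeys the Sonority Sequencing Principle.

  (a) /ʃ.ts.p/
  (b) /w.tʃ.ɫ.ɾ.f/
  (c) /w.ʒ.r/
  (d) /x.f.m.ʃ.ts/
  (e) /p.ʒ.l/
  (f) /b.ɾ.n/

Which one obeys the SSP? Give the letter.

e

(a) /ʃ.ts.p/: profile 3-2-1 — violates.
(b) /w.tʃ.ɫ.ɾ.f/: profile 7-2-5-6-3 — violates.
(c) /w.ʒ.r/: profile 7-3-6 — violates.
(d) /x.f.m.ʃ.ts/: profile 3-3-4-3-2 — violates.
(e) /p.ʒ.l/: profile 1-3-5 — obeys.
(f) /b.ɾ.n/: profile 1-6-4 — violates.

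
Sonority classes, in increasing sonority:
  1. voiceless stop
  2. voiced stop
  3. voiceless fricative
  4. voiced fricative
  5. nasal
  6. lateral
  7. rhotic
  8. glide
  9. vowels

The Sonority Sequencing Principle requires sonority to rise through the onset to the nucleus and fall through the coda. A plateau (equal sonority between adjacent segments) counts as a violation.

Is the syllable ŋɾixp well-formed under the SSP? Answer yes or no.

Onset: /ŋ/ is a nasal (sonority 5), /ɾ/ is a rhotic (sonority 7); then the nucleus /i/ (sonority 9).
Onset profile 5-7-9 — rises to the nucleus.
Coda: /x/ is a voiceless fricative (sonority 3), /p/ is a voiceless stop (sonority 1).
Coda profile 9-3-1 — falls from the nucleus.

yes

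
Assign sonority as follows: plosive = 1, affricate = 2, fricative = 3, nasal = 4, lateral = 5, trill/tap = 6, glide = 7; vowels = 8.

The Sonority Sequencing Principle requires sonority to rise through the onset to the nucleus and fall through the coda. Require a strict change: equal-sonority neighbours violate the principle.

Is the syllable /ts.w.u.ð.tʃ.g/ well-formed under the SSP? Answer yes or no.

yes

Onset: /ts/ is an affricate (sonority 2), /w/ is a glide (sonority 7); then the nucleus /u/ (sonority 8).
Onset profile 2-7-8 — rises to the nucleus.
Coda: /ð/ is a fricative (sonority 3), /tʃ/ is an affricate (sonority 2), /g/ is a plosive (sonority 1).
Coda profile 8-3-2-1 — falls from the nucleus.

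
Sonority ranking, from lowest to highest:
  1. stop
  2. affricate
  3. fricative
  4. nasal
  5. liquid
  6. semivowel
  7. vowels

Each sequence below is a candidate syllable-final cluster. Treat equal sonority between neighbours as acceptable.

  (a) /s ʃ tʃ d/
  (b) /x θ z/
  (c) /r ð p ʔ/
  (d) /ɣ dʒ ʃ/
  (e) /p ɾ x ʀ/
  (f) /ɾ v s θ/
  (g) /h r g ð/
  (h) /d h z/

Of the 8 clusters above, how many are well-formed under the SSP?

(a) sonority 3-3-2-1: well-formed.
(b) sonority 3-3-3: well-formed.
(c) sonority 5-3-1-1: well-formed.
(d) sonority 3-2-3: ill-formed.
(e) sonority 1-5-3-5: ill-formed.
(f) sonority 5-3-3-3: well-formed.
(g) sonority 3-5-1-3: ill-formed.
(h) sonority 1-3-3: ill-formed.

4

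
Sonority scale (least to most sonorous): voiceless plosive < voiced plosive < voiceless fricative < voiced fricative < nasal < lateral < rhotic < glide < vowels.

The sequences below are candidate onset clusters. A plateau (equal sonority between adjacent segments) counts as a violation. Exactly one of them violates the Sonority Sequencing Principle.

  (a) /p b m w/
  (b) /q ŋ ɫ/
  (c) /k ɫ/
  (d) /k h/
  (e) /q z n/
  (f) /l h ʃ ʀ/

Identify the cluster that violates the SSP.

f

(a) sonority 1-2-5-8: well-formed.
(b) sonority 1-5-6: well-formed.
(c) sonority 1-6: well-formed.
(d) sonority 1-3: well-formed.
(e) sonority 1-4-5: well-formed.
(f) sonority 6-3-3-7: ill-formed.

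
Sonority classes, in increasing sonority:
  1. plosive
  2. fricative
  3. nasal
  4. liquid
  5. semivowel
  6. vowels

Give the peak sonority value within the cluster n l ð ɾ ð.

4

/n/ — nasal, sonority 3.
/l/ — liquid, sonority 4.
/ð/ — fricative, sonority 2.
/ɾ/ — liquid, sonority 4.
/ð/ — fricative, sonority 2.
The maximum is 4.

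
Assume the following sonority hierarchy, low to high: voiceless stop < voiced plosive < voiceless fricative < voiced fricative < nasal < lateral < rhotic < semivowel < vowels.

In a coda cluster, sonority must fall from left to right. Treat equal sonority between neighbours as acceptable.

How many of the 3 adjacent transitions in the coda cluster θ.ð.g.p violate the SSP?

1

/θ/ — voiceless fricative, sonority 3.
/ð/ — voiced fricative, sonority 4.
/g/ — voiced plosive, sonority 2.
/p/ — voiceless stop, sonority 1.
/θ/→/ð/: 3→4 (does not fall) — violation.
/ð/→/g/: 4→2 (falls) — ok.
/g/→/p/: 2→1 (falls) — ok.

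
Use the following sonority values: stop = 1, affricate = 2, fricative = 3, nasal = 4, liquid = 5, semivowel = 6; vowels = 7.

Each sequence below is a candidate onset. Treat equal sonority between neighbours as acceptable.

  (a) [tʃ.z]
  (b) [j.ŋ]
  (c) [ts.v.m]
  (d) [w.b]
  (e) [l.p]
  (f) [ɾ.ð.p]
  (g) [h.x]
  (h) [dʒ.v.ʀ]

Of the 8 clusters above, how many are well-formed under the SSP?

4

(a) [tʃ.z]: profile 2-3 — obeys.
(b) [j.ŋ]: profile 6-4 — violates.
(c) [ts.v.m]: profile 2-3-4 — obeys.
(d) [w.b]: profile 6-1 — violates.
(e) [l.p]: profile 5-1 — violates.
(f) [ɾ.ð.p]: profile 5-3-1 — violates.
(g) [h.x]: profile 3-3 — obeys.
(h) [dʒ.v.ʀ]: profile 2-3-5 — obeys.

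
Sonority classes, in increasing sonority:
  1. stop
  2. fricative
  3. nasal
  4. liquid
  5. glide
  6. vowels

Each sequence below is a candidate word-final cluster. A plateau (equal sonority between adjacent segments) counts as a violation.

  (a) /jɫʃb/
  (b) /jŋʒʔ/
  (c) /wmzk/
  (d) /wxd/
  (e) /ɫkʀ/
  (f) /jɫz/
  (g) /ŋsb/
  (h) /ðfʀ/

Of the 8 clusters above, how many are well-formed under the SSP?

6

(a) /jɫʃb/: profile 5-4-2-1 — obeys.
(b) /jŋʒʔ/: profile 5-3-2-1 — obeys.
(c) /wmzk/: profile 5-3-2-1 — obeys.
(d) /wxd/: profile 5-2-1 — obeys.
(e) /ɫkʀ/: profile 4-1-4 — violates.
(f) /jɫz/: profile 5-4-2 — obeys.
(g) /ŋsb/: profile 3-2-1 — obeys.
(h) /ðfʀ/: profile 2-2-4 — violates.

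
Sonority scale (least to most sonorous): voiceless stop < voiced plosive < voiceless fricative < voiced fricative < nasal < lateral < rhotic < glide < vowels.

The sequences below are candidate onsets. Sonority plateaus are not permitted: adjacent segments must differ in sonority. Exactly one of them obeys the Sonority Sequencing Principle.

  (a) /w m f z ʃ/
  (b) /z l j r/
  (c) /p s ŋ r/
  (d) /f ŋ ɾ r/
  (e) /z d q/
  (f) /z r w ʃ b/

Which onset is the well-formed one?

c

(a) /w m f z ʃ/: profile 8-5-3-4-3 — violates.
(b) /z l j r/: profile 4-6-8-7 — violates.
(c) /p s ŋ r/: profile 1-3-5-7 — obeys.
(d) /f ŋ ɾ r/: profile 3-5-7-7 — violates.
(e) /z d q/: profile 4-2-1 — violates.
(f) /z r w ʃ b/: profile 4-7-8-3-2 — violates.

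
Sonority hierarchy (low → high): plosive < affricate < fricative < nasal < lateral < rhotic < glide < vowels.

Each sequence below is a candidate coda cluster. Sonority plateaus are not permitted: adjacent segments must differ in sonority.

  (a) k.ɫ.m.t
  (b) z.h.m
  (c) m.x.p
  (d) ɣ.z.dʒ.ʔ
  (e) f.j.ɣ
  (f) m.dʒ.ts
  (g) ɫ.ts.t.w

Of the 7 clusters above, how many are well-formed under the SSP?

(a) k.ɫ.m.t: profile 1-5-4-1 — violates.
(b) z.h.m: profile 3-3-4 — violates.
(c) m.x.p: profile 4-3-1 — obeys.
(d) ɣ.z.dʒ.ʔ: profile 3-3-2-1 — violates.
(e) f.j.ɣ: profile 3-7-3 — violates.
(f) m.dʒ.ts: profile 4-2-2 — violates.
(g) ɫ.ts.t.w: profile 5-2-1-7 — violates.

1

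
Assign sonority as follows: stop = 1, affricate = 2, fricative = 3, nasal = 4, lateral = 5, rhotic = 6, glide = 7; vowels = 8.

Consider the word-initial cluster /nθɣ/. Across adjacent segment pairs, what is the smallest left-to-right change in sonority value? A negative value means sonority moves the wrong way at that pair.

/n/ — nasal, sonority 4.
/θ/ — fricative, sonority 3.
/ɣ/ — fricative, sonority 3.
/n/→/θ/: change -1.
/θ/→/ɣ/: change +0.
Minimum = -1.

-1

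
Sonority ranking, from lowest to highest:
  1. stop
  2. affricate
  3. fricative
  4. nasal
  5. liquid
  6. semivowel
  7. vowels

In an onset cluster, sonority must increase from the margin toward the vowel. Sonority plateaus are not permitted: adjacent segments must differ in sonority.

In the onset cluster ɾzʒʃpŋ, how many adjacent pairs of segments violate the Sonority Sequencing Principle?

/ɾ/ is a liquid (sonority 5).
/z/ is a fricative (sonority 3).
/ʒ/ is a fricative (sonority 3).
/ʃ/ is a fricative (sonority 3).
/p/ is a stop (sonority 1).
/ŋ/ is a nasal (sonority 4).
/ɾ/→/z/: 5→3 (does not rise) — violation.
/z/→/ʒ/: 3→3 (plateau) — violation.
/ʒ/→/ʃ/: 3→3 (plateau) — violation.
/ʃ/→/p/: 3→1 (does not rise) — violation.
/p/→/ŋ/: 1→4 (rises) — ok.

4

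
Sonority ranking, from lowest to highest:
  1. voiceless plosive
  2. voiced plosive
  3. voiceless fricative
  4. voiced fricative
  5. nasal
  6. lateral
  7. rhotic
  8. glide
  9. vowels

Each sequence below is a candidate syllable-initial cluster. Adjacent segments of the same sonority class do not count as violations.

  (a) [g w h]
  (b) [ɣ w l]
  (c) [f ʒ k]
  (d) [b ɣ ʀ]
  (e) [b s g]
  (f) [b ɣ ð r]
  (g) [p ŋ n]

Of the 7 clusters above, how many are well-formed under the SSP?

(a) sonority 2-8-3: ill-formed.
(b) sonority 4-8-6: ill-formed.
(c) sonority 3-4-1: ill-formed.
(d) sonority 2-4-7: well-formed.
(e) sonority 2-3-2: ill-formed.
(f) sonority 2-4-4-7: well-formed.
(g) sonority 1-5-5: well-formed.

3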